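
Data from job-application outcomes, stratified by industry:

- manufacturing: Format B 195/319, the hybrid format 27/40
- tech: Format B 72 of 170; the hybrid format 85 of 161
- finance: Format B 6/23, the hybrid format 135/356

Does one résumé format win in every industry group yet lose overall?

Manufacturing: Format B 195/319 = 61.1%, the hybrid format 27/40 = 67.5% → the hybrid format
Tech: Format B 72/170 = 42.4%, the hybrid format 85/161 = 52.8% → the hybrid format
Finance: Format B 6/23 = 26.1%, the hybrid format 135/356 = 37.9% → the hybrid format
Overall: Format B 273/512 = 53.3%, the hybrid format 247/557 = 44.3% → Format B
The hybrid format wins each industry group but Format B wins overall — the comparison reverses. The hybrid format's applications skew toward finance, which has a lower base rate.

Yes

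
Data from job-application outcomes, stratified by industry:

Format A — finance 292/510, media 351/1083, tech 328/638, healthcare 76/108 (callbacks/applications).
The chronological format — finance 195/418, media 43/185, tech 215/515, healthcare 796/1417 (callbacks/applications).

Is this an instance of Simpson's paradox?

Finance: Format A 292/510 = 57.3%, the chronological format 195/418 = 46.7% → Format A
Media: Format A 351/1083 = 32.4%, the chronological format 43/185 = 23.2% → Format A
Tech: Format A 328/638 = 51.4%, the chronological format 215/515 = 41.7% → Format A
Healthcare: Format A 76/108 = 70.4%, the chronological format 796/1417 = 56.2% → Format A
Overall: Format A 1047/2339 = 44.8%, the chronological format 1249/2535 = 49.3% → the chronological format
Format A wins each industry group but the chronological format wins overall — the comparison reverses. Format A's applications skew toward media, which has a lower base rate.

Yes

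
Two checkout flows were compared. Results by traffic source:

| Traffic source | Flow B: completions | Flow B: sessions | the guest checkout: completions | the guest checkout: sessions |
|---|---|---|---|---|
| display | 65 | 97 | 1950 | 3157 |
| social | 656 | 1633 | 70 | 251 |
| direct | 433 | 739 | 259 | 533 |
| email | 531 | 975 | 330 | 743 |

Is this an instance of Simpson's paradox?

Yes

Display: Flow B 65/97 = 67.0%, the guest checkout 1950/3157 = 61.8% → Flow B
Social: Flow B 656/1633 = 40.2%, the guest checkout 70/251 = 27.9% → Flow B
Direct: Flow B 433/739 = 58.6%, the guest checkout 259/533 = 48.6% → Flow B
Email: Flow B 531/975 = 54.5%, the guest checkout 330/743 = 44.4% → Flow B
Overall: Flow B 1685/3444 = 48.9%, the guest checkout 2609/4684 = 55.7% → the guest checkout
Flow B wins each traffic group but the guest checkout wins overall — the comparison reverses. Flow B's sessions skew toward social, which has a lower base rate.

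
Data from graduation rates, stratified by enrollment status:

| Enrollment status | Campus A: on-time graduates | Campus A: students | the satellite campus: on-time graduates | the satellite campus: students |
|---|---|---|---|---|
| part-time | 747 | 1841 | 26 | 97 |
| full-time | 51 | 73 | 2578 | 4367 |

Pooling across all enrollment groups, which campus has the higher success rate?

Part-time: Campus A 747/1841 = 40.6%, the satellite campus 26/97 = 26.8% → Campus A
Full-time: Campus A 51/73 = 69.9%, the satellite campus 2578/4367 = 59.0% → Campus A
Overall: Campus A 798/1914 = 41.7%, the satellite campus 2604/4464 = 58.3% → the satellite campus
(Campus A wins every enrollment group but the satellite campus wins overall — Campus A's students skew toward the low-rate part-time group.)

the satellite campus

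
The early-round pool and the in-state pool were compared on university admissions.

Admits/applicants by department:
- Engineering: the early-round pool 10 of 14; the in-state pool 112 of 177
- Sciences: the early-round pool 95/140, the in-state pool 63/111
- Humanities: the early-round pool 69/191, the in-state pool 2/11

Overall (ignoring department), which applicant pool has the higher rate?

the in-state pool

Engineering: the early-round pool 10/14 = 71.4%, the in-state pool 112/177 = 63.3% → the early-round pool
Sciences: the early-round pool 95/140 = 67.9%, the in-state pool 63/111 = 56.8% → the early-round pool
Humanities: the early-round pool 69/191 = 36.1%, the in-state pool 2/11 = 18.2% → the early-round pool
Overall: the early-round pool 174/345 = 50.4%, the in-state pool 177/299 = 59.2% → the in-state pool
(The early-round pool wins every department group but the in-state pool wins overall — the early-round pool's applicants skew toward the low-rate Humanities group.)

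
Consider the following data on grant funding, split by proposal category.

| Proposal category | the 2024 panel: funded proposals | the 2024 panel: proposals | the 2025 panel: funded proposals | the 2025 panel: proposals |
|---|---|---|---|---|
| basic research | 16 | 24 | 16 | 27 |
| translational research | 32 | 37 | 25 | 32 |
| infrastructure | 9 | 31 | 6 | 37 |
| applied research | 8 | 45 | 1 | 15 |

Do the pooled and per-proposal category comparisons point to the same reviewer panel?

Basic research: the 2024 panel 16/24 = 66.7%, the 2025 panel 16/27 = 59.3% → the 2024 panel
Translational research: the 2024 panel 32/37 = 86.5%, the 2025 panel 25/32 = 78.1% → the 2024 panel
Infrastructure: the 2024 panel 9/31 = 29.0%, the 2025 panel 6/37 = 16.2% → the 2024 panel
Applied research: the 2024 panel 8/45 = 17.8%, the 2025 panel 1/15 = 6.7% → the 2024 panel
Overall: the 2024 panel 65/137 = 47.4%, the 2025 panel 48/111 = 43.2% → the 2024 panel
The 2024 panel wins overall and in every proposal group — no reversal.

Yes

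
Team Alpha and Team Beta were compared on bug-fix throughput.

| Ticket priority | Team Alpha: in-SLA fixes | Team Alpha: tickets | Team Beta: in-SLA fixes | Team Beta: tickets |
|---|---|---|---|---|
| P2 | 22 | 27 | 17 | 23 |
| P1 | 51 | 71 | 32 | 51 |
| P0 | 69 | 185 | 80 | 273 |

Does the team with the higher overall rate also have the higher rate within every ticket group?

P2: Team Alpha 22/27 = 81.5%, Team Beta 17/23 = 73.9% → Team Alpha
P1: Team Alpha 51/71 = 71.8%, Team Beta 32/51 = 62.7% → Team Alpha
P0: Team Alpha 69/185 = 37.3%, Team Beta 80/273 = 29.3% → Team Alpha
Overall: Team Alpha 142/283 = 50.2%, Team Beta 129/347 = 37.2% → Team Alpha
Team Alpha wins overall and in every ticket group — no reversal.

Yes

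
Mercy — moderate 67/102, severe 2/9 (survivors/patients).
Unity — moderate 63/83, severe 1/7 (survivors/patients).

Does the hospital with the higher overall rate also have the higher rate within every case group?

No

Moderate: Mercy 67/102 = 65.7%, Unity 63/83 = 75.9% → Unity
Severe: Mercy 2/9 = 22.2%, Unity 1/7 = 14.3% → Mercy
Overall: Mercy 69/111 = 62.2%, Unity 64/90 = 71.1% → Unity
Neither sweeps: Mercy wins 1 of 2 groups, Unity wins 1. Unity wins overall but not every group — no Simpson reversal.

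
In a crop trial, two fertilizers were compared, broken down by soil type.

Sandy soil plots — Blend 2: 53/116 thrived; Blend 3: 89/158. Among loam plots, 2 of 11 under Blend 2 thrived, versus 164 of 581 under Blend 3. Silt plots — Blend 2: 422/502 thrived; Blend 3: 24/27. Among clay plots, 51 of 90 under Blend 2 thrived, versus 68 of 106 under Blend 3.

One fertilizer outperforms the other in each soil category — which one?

Sandy soil: Blend 2 53/116 = 45.7%, Blend 3 89/158 = 56.3% → Blend 3
Loam: Blend 2 2/11 = 18.2%, Blend 3 164/581 = 28.2% → Blend 3
Silt: Blend 2 422/502 = 84.1%, Blend 3 24/27 = 88.9% → Blend 3
Clay: Blend 2 51/90 = 56.7%, Blend 3 68/106 = 64.2% → Blend 3
Blend 3 has the higher rate in all 4 groups.

Blend 3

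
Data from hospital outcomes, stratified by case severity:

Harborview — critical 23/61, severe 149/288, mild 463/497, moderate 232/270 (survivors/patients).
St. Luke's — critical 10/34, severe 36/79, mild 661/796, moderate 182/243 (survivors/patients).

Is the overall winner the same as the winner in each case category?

Yes

Critical: Harborview 23/61 = 37.7%, St. Luke's 10/34 = 29.4% → Harborview
Severe: Harborview 149/288 = 51.7%, St. Luke's 36/79 = 45.6% → Harborview
Mild: Harborview 463/497 = 93.2%, St. Luke's 661/796 = 83.0% → Harborview
Moderate: Harborview 232/270 = 85.9%, St. Luke's 182/243 = 74.9% → Harborview
Overall: Harborview 867/1116 = 77.7%, St. Luke's 889/1152 = 77.2% → Harborview
Harborview wins overall and in every case group — no reversal.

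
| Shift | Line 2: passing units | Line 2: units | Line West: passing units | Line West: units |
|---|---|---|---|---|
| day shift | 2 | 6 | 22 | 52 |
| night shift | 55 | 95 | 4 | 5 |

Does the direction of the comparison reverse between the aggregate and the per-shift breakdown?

Day shift: Line 2 2/6 = 33.3%, Line West 22/52 = 42.3% → Line West
Night shift: Line 2 55/95 = 57.9%, Line West 4/5 = 80.0% → Line West
Overall: Line 2 57/101 = 56.4%, Line West 26/57 = 45.6% → Line 2
Line West wins each shift group but Line 2 wins overall — the comparison reverses. Line West's units skew toward day shift, which has a lower base rate.

Yes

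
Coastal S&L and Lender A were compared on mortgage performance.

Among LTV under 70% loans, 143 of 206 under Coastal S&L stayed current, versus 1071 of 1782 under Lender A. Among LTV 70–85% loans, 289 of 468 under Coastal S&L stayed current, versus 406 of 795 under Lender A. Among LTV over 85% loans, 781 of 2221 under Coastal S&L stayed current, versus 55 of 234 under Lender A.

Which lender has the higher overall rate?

LTV under 70%: Coastal S&L 143/206 = 69.4%, Lender A 1071/1782 = 60.1% → Coastal S&L
LTV 70–85%: Coastal S&L 289/468 = 61.8%, Lender A 406/795 = 51.1% → Coastal S&L
LTV over 85%: Coastal S&L 781/2221 = 35.2%, Lender A 55/234 = 23.5% → Coastal S&L
Overall: Coastal S&L 1213/2895 = 41.9%, Lender A 1532/2811 = 54.5% → Lender A
(Coastal S&L wins every loan-to-value group but Lender A wins overall — Coastal S&L's loans skew toward the low-rate LTV over 85% group.)

Lender A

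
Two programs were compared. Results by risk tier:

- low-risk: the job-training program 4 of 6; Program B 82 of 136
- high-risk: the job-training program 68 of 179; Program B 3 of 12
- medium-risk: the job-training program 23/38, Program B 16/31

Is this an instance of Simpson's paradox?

Low-risk: the job-training program 4/6 = 66.7%, Program B 82/136 = 60.3% → the job-training program
High-risk: the job-training program 68/179 = 38.0%, Program B 3/12 = 25.0% → the job-training program
Medium-risk: the job-training program 23/38 = 60.5%, Program B 16/31 = 51.6% → the job-training program
Overall: the job-training program 95/223 = 42.6%, Program B 101/179 = 56.4% → Program B
The job-training program wins each risk group but Program B wins overall — the comparison reverses. The job-training program's participants skew toward high-risk, which has a lower base rate.

Yes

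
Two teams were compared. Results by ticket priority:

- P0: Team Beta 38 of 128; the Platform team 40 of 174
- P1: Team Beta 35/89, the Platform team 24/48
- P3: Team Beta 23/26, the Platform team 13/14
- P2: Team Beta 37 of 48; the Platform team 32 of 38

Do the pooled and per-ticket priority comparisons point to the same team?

No

P0: Team Beta 38/128 = 29.7%, the Platform team 40/174 = 23.0% → Team Beta
P1: Team Beta 35/89 = 39.3%, the Platform team 24/48 = 50.0% → the Platform team
P3: Team Beta 23/26 = 88.5%, the Platform team 13/14 = 92.9% → the Platform team
P2: Team Beta 37/48 = 77.1%, the Platform team 32/38 = 84.2% → the Platform team
Overall: Team Beta 133/291 = 45.7%, the Platform team 109/274 = 39.8% → Team Beta
Neither sweeps: Team Beta wins 1 of 4 groups, the Platform team wins 3. Team Beta wins overall but not every group — no Simpson reversal.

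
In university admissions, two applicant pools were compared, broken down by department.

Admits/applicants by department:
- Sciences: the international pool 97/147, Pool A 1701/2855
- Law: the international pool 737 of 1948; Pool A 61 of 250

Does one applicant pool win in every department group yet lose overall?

Sciences: the international pool 97/147 = 66.0%, Pool A 1701/2855 = 59.6% → the international pool
Law: the international pool 737/1948 = 37.8%, Pool A 61/250 = 24.4% → the international pool
Overall: the international pool 834/2095 = 39.8%, Pool A 1762/3105 = 56.7% → Pool A
The international pool wins each department group but Pool A wins overall — the comparison reverses. The international pool's applicants skew toward Law, which has a lower base rate.

Yes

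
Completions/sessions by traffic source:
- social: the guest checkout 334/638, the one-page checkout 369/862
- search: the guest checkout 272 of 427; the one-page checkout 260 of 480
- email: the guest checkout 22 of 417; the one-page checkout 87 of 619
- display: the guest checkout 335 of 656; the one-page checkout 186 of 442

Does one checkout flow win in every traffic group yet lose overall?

No

Social: the guest checkout 334/638 = 52.4%, the one-page checkout 369/862 = 42.8% → the guest checkout
Search: the guest checkout 272/427 = 63.7%, the one-page checkout 260/480 = 54.2% → the guest checkout
Email: the guest checkout 22/417 = 5.3%, the one-page checkout 87/619 = 14.1% → the one-page checkout
Display: the guest checkout 335/656 = 51.1%, the one-page checkout 186/442 = 42.1% → the guest checkout
Overall: the guest checkout 963/2138 = 45.0%, the one-page checkout 902/2403 = 37.5% → the guest checkout
Neither sweeps: the guest checkout wins 3 of 4 groups, the one-page checkout wins 1. The guest checkout wins overall but not every group — no Simpson reversal.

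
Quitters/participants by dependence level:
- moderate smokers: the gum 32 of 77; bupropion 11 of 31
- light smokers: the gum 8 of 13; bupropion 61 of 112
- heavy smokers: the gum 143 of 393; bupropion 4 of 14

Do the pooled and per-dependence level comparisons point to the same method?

No

Moderate smokers: the gum 32/77 = 41.6%, bupropion 11/31 = 35.5% → the gum
Light smokers: the gum 8/13 = 61.5%, bupropion 61/112 = 54.5% → the gum
Heavy smokers: the gum 143/393 = 36.4%, bupropion 4/14 = 28.6% → the gum
Overall: the gum 183/483 = 37.9%, bupropion 76/157 = 48.4% → bupropion
The gum wins each dependence group but bupropion wins overall — the comparison reverses. The gum's participants skew toward heavy smokers, which has a lower base rate.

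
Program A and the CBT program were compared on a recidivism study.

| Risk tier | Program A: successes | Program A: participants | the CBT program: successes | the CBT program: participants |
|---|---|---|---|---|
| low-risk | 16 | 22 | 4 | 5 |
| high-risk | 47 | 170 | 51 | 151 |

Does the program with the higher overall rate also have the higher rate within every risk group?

Yes

Low-risk: Program A 16/22 = 72.7%, the CBT program 4/5 = 80.0% → the CBT program
High-risk: Program A 47/170 = 27.6%, the CBT program 51/151 = 33.8% → the CBT program
Overall: Program A 63/192 = 32.8%, the CBT program 55/156 = 35.3% → the CBT program
The CBT program wins overall and in every risk group — no reversal.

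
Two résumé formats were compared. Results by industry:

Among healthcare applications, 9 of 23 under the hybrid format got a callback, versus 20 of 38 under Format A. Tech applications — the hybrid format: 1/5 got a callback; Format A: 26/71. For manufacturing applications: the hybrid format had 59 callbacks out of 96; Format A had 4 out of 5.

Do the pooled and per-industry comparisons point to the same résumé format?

Healthcare: the hybrid format 9/23 = 39.1%, Format A 20/38 = 52.6% → Format A
Tech: the hybrid format 1/5 = 20.0%, Format A 26/71 = 36.6% → Format A
Manufacturing: the hybrid format 59/96 = 61.5%, Format A 4/5 = 80.0% → Format A
Overall: the hybrid format 69/124 = 55.6%, Format A 50/114 = 43.9% → the hybrid format
Format A wins each industry group but the hybrid format wins overall — the comparison reverses. Format A's applications skew toward tech, which has a lower base rate.

No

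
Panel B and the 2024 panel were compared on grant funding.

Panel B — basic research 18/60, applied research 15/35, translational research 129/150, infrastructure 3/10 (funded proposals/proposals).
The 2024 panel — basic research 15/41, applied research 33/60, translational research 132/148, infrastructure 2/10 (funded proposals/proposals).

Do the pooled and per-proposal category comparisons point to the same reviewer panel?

No

Basic research: Panel B 18/60 = 30.0%, the 2024 panel 15/41 = 36.6% → the 2024 panel
Applied research: Panel B 15/35 = 42.9%, the 2024 panel 33/60 = 55.0% → the 2024 panel
Translational research: Panel B 129/150 = 86.0%, the 2024 panel 132/148 = 89.2% → the 2024 panel
Infrastructure: Panel B 3/10 = 30.0%, the 2024 panel 2/10 = 20.0% → Panel B
Overall: Panel B 165/255 = 64.7%, the 2024 panel 182/259 = 70.3% → the 2024 panel
Neither sweeps: Panel B wins 1 of 4 groups, the 2024 panel wins 3. The 2024 panel wins overall but not every group — no Simpson reversal.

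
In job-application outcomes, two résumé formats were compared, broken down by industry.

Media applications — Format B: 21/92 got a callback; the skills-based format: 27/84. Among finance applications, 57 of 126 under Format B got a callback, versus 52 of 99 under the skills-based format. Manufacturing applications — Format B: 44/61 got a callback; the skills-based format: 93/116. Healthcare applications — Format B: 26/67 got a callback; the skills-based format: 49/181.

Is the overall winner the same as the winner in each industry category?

No

Media: Format B 21/92 = 22.8%, the skills-based format 27/84 = 32.1% → the skills-based format
Finance: Format B 57/126 = 45.2%, the skills-based format 52/99 = 52.5% → the skills-based format
Manufacturing: Format B 44/61 = 72.1%, the skills-based format 93/116 = 80.2% → the skills-based format
Healthcare: Format B 26/67 = 38.8%, the skills-based format 49/181 = 27.1% → Format B
Overall: Format B 148/346 = 42.8%, the skills-based format 221/480 = 46.0% → the skills-based format
Neither sweeps: Format B wins 1 of 4 groups, the skills-based format wins 3. The skills-based format wins overall but not every group — no Simpson reversal.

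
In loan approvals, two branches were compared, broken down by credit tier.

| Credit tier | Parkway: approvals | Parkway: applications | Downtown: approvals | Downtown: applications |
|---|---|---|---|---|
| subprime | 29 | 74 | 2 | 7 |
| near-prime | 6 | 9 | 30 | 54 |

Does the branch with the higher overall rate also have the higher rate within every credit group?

Subprime: Parkway 29/74 = 39.2%, Downtown 2/7 = 28.6% → Parkway
Near-prime: Parkway 6/9 = 66.7%, Downtown 30/54 = 55.6% → Parkway
Overall: Parkway 35/83 = 42.2%, Downtown 32/61 = 52.5% → Downtown
Parkway wins each credit group but Downtown wins overall — the comparison reverses. Parkway's applications skew toward subprime, which has a lower base rate.

No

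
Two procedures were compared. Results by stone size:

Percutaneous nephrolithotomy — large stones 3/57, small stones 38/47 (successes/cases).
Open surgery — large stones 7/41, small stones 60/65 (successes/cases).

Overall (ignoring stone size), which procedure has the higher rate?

open surgery

Large stones: percutaneous nephrolithotomy 3/57 = 5.3%, open surgery 7/41 = 17.1% → open surgery
Small stones: percutaneous nephrolithotomy 38/47 = 80.9%, open surgery 60/65 = 92.3% → open surgery
Overall: percutaneous nephrolithotomy 41/104 = 39.4%, open surgery 67/106 = 63.2% → open surgery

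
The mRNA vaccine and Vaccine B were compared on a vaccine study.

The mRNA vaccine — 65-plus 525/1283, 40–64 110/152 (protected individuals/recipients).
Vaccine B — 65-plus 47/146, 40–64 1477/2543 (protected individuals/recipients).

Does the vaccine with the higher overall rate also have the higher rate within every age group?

No

65-plus: the mRNA vaccine 525/1283 = 40.9%, Vaccine B 47/146 = 32.2% → the mRNA vaccine
40–64: the mRNA vaccine 110/152 = 72.4%, Vaccine B 1477/2543 = 58.1% → the mRNA vaccine
Overall: the mRNA vaccine 635/1435 = 44.3%, Vaccine B 1524/2689 = 56.7% → Vaccine B
The mRNA vaccine wins each age group but Vaccine B wins overall — the comparison reverses. The mRNA vaccine's recipients skew toward 65-plus, which has a lower base rate.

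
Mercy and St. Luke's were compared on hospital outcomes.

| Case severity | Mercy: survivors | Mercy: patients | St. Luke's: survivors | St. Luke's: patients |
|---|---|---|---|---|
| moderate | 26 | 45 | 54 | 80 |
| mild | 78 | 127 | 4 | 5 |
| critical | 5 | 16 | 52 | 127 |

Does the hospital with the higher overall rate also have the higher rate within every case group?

Moderate: Mercy 26/45 = 57.8%, St. Luke's 54/80 = 67.5% → St. Luke's
Mild: Mercy 78/127 = 61.4%, St. Luke's 4/5 = 80.0% → St. Luke's
Critical: Mercy 5/16 = 31.2%, St. Luke's 52/127 = 40.9% → St. Luke's
Overall: Mercy 109/188 = 58.0%, St. Luke's 110/212 = 51.9% → Mercy
St. Luke's wins each case group but Mercy wins overall — the comparison reverses. St. Luke's's patients skew toward critical, which has a lower base rate.

No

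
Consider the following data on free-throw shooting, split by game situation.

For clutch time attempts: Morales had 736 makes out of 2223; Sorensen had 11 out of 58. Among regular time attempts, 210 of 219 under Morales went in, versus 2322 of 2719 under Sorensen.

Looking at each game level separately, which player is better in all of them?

Clutch time: Morales 736/2223 = 33.1%, Sorensen 11/58 = 19.0% → Morales
Regular time: Morales 210/219 = 95.9%, Sorensen 2322/2719 = 85.4% → Morales
Morales has the higher rate in both groups.

Morales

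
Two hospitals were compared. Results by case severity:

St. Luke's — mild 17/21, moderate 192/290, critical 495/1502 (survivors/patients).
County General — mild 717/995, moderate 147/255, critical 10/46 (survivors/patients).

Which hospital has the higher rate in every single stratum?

Mild: St. Luke's 17/21 = 81.0%, County General 717/995 = 72.1% → St. Luke's
Moderate: St. Luke's 192/290 = 66.2%, County General 147/255 = 57.6% → St. Luke's
Critical: St. Luke's 495/1502 = 33.0%, County General 10/46 = 21.7% → St. Luke's
St. Luke's has the higher rate in all 3 groups.

St. Luke's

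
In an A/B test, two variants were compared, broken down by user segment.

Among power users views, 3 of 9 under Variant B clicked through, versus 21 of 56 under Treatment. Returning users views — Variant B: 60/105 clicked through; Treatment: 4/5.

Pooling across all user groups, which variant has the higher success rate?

Variant B

Power users: Variant B 3/9 = 33.3%, Treatment 21/56 = 37.5% → Treatment
Returning users: Variant B 60/105 = 57.1%, Treatment 4/5 = 80.0% → Treatment
Overall: Variant B 63/114 = 55.3%, Treatment 25/61 = 41.0% → Variant B
(Treatment wins every user group but Variant B wins overall — Treatment's views skew toward the low-rate power users group.)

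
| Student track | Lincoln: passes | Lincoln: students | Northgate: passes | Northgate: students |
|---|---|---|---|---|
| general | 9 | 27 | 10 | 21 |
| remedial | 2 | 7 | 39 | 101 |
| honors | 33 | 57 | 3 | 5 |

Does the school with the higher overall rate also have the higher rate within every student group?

General: Lincoln 9/27 = 33.3%, Northgate 10/21 = 47.6% → Northgate
Remedial: Lincoln 2/7 = 28.6%, Northgate 39/101 = 38.6% → Northgate
Honors: Lincoln 33/57 = 57.9%, Northgate 3/5 = 60.0% → Northgate
Overall: Lincoln 44/91 = 48.4%, Northgate 52/127 = 40.9% → Lincoln
Northgate wins each student group but Lincoln wins overall — the comparison reverses. Northgate's students skew toward remedial, which has a lower base rate.

No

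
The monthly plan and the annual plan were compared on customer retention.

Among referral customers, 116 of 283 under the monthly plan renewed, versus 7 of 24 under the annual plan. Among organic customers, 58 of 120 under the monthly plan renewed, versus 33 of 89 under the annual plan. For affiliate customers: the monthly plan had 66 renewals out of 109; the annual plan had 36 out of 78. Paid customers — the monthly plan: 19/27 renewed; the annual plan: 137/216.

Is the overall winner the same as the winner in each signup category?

Referral: the monthly plan 116/283 = 41.0%, the annual plan 7/24 = 29.2% → the monthly plan
Organic: the monthly plan 58/120 = 48.3%, the annual plan 33/89 = 37.1% → the monthly plan
Affiliate: the monthly plan 66/109 = 60.6%, the annual plan 36/78 = 46.2% → the monthly plan
Paid: the monthly plan 19/27 = 70.4%, the annual plan 137/216 = 63.4% → the monthly plan
Overall: the monthly plan 259/539 = 48.1%, the annual plan 213/407 = 52.3% → the annual plan
The monthly plan wins each signup group but the annual plan wins overall — the comparison reverses. The monthly plan's customers skew toward referral, which has a lower base rate.

No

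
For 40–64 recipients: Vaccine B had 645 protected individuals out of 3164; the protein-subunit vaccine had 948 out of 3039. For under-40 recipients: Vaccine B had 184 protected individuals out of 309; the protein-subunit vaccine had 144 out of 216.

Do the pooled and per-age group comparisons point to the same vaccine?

Yes

40–64: Vaccine B 645/3164 = 20.4%, the protein-subunit vaccine 948/3039 = 31.2% → the protein-subunit vaccine
Under-40: Vaccine B 184/309 = 59.5%, the protein-subunit vaccine 144/216 = 66.7% → the protein-subunit vaccine
Overall: Vaccine B 829/3473 = 23.9%, the protein-subunit vaccine 1092/3255 = 33.5% → the protein-subunit vaccine
The protein-subunit vaccine wins overall and in every age group — no reversal.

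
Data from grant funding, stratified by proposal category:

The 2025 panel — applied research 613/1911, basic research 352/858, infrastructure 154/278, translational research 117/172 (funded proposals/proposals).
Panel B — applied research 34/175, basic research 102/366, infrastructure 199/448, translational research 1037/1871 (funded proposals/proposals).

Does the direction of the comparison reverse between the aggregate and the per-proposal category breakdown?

Yes

Applied research: the 2025 panel 613/1911 = 32.1%, Panel B 34/175 = 19.4% → the 2025 panel
Basic research: the 2025 panel 352/858 = 41.0%, Panel B 102/366 = 27.9% → the 2025 panel
Infrastructure: the 2025 panel 154/278 = 55.4%, Panel B 199/448 = 44.4% → the 2025 panel
Translational research: the 2025 panel 117/172 = 68.0%, Panel B 1037/1871 = 55.4% → the 2025 panel
Overall: the 2025 panel 1236/3219 = 38.4%, Panel B 1372/2860 = 48.0% → Panel B
The 2025 panel wins each proposal group but Panel B wins overall — the comparison reverses. The 2025 panel's proposals skew toward applied research, which has a lower base rate.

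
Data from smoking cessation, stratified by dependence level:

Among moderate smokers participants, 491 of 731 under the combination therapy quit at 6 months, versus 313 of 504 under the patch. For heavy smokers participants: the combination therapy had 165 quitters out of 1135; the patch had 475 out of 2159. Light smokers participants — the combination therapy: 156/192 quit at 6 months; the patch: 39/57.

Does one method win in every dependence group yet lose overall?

No

Moderate smokers: the combination therapy 491/731 = 67.2%, the patch 313/504 = 62.1% → the combination therapy
Heavy smokers: the combination therapy 165/1135 = 14.5%, the patch 475/2159 = 22.0% → the patch
Light smokers: the combination therapy 156/192 = 81.2%, the patch 39/57 = 68.4% → the combination therapy
Overall: the combination therapy 812/2058 = 39.5%, the patch 827/2720 = 30.4% → the combination therapy
Neither sweeps: the combination therapy wins 2 of 3 groups, the patch wins 1. The combination therapy wins overall but not every group — no Simpson reversal.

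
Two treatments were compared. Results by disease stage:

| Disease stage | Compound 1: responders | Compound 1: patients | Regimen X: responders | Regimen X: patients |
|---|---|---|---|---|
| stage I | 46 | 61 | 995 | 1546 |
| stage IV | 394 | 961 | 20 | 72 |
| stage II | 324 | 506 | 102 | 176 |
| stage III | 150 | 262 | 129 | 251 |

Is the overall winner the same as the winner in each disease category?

No

Stage I: Compound 1 46/61 = 75.4%, Regimen X 995/1546 = 64.4% → Compound 1
Stage IV: Compound 1 394/961 = 41.0%, Regimen X 20/72 = 27.8% → Compound 1
Stage II: Compound 1 324/506 = 64.0%, Regimen X 102/176 = 58.0% → Compound 1
Stage III: Compound 1 150/262 = 57.3%, Regimen X 129/251 = 51.4% → Compound 1
Overall: Compound 1 914/1790 = 51.1%, Regimen X 1246/2045 = 60.9% → Regimen X
Compound 1 wins each disease group but Regimen X wins overall — the comparison reverses. Compound 1's patients skew toward stage IV, which has a lower base rate.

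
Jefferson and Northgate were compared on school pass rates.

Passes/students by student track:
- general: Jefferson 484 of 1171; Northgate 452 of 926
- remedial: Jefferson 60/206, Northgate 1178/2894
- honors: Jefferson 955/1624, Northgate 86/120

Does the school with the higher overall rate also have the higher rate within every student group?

No

General: Jefferson 484/1171 = 41.3%, Northgate 452/926 = 48.8% → Northgate
Remedial: Jefferson 60/206 = 29.1%, Northgate 1178/2894 = 40.7% → Northgate
Honors: Jefferson 955/1624 = 58.8%, Northgate 86/120 = 71.7% → Northgate
Overall: Jefferson 1499/3001 = 50.0%, Northgate 1716/3940 = 43.6% → Jefferson
Northgate wins each student group but Jefferson wins overall — the comparison reverses. Northgate's students skew toward remedial, which has a lower base rate.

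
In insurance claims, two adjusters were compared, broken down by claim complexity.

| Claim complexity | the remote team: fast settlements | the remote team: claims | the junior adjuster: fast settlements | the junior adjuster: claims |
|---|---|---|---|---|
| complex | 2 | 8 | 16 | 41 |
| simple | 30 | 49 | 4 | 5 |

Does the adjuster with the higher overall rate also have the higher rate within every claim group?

No

Complex: the remote team 2/8 = 25.0%, the junior adjuster 16/41 = 39.0% → the junior adjuster
Simple: the remote team 30/49 = 61.2%, the junior adjuster 4/5 = 80.0% → the junior adjuster
Overall: the remote team 32/57 = 56.1%, the junior adjuster 20/46 = 43.5% → the remote team
The junior adjuster wins each claim group but the remote team wins overall — the comparison reverses. The junior adjuster's claims skew toward complex, which has a lower base rate.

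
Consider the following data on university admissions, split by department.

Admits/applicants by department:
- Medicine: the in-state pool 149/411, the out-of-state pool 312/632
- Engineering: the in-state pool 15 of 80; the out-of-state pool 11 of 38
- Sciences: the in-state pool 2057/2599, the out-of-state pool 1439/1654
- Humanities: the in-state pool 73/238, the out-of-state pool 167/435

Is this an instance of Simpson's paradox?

No

Medicine: the in-state pool 149/411 = 36.3%, the out-of-state pool 312/632 = 49.4% → the out-of-state pool
Engineering: the in-state pool 15/80 = 18.8%, the out-of-state pool 11/38 = 28.9% → the out-of-state pool
Sciences: the in-state pool 2057/2599 = 79.1%, the out-of-state pool 1439/1654 = 87.0% → the out-of-state pool
Humanities: the in-state pool 73/238 = 30.7%, the out-of-state pool 167/435 = 38.4% → the out-of-state pool
Overall: the in-state pool 2294/3328 = 68.9%, the out-of-state pool 1929/2759 = 69.9% → the out-of-state pool
The out-of-state pool wins overall and in every department group — no reversal.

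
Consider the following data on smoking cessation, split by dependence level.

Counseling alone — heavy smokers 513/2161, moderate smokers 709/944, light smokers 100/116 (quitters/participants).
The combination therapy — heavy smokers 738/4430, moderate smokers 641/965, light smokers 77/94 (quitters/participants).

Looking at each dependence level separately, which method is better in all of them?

Heavy smokers: counseling alone 513/2161 = 23.7%, the combination therapy 738/4430 = 16.7% → counseling alone
Moderate smokers: counseling alone 709/944 = 75.1%, the combination therapy 641/965 = 66.4% → counseling alone
Light smokers: counseling alone 100/116 = 86.2%, the combination therapy 77/94 = 81.9% → counseling alone
Counseling alone has the higher rate in all 3 groups.

counseling alone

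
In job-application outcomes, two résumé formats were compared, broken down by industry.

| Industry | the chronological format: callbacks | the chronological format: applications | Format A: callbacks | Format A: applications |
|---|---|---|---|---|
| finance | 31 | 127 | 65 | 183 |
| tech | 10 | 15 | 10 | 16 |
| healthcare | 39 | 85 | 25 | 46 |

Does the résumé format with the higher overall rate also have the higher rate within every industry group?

No

Finance: the chronological format 31/127 = 24.4%, Format A 65/183 = 35.5% → Format A
Tech: the chronological format 10/15 = 66.7%, Format A 10/16 = 62.5% → the chronological format
Healthcare: the chronological format 39/85 = 45.9%, Format A 25/46 = 54.3% → Format A
Overall: the chronological format 80/227 = 35.2%, Format A 100/245 = 40.8% → Format A
Neither sweeps: the chronological format wins 1 of 3 groups, Format A wins 2. Format A wins overall but not every group — no Simpson reversal.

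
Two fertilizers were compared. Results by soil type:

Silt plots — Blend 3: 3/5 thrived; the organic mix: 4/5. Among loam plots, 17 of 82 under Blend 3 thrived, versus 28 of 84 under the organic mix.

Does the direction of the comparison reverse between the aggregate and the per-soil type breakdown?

No

Silt: Blend 3 3/5 = 60.0%, the organic mix 4/5 = 80.0% → the organic mix
Loam: Blend 3 17/82 = 20.7%, the organic mix 28/84 = 33.3% → the organic mix
Overall: Blend 3 20/87 = 23.0%, the organic mix 32/89 = 36.0% → the organic mix
The organic mix wins overall and in every soil group — no reversal.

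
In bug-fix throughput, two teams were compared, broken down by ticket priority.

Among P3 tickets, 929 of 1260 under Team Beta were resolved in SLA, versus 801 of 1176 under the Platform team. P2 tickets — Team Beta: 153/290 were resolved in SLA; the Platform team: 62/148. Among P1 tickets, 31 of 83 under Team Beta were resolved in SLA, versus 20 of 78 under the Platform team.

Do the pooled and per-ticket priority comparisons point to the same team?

P3: Team Beta 929/1260 = 73.7%, the Platform team 801/1176 = 68.1% → Team Beta
P2: Team Beta 153/290 = 52.8%, the Platform team 62/148 = 41.9% → Team Beta
P1: Team Beta 31/83 = 37.3%, the Platform team 20/78 = 25.6% → Team Beta
Overall: Team Beta 1113/1633 = 68.2%, the Platform team 883/1402 = 63.0% → Team Beta
Team Beta wins overall and in every ticket group — no reversal.

Yes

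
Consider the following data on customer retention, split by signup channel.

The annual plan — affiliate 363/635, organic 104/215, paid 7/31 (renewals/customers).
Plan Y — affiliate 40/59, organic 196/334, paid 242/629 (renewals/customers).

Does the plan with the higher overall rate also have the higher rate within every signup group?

No

Affiliate: the annual plan 363/635 = 57.2%, Plan Y 40/59 = 67.8% → Plan Y
Organic: the annual plan 104/215 = 48.4%, Plan Y 196/334 = 58.7% → Plan Y
Paid: the annual plan 7/31 = 22.6%, Plan Y 242/629 = 38.5% → Plan Y
Overall: the annual plan 474/881 = 53.8%, Plan Y 478/1022 = 46.8% → the annual plan
Plan Y wins each signup group but the annual plan wins overall — the comparison reverses. Plan Y's customers skew toward paid, which has a lower base rate.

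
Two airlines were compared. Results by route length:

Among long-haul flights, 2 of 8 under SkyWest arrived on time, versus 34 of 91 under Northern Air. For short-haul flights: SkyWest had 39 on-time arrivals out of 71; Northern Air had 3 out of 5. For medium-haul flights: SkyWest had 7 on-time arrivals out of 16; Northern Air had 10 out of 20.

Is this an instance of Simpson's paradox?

Yes

Long-haul: SkyWest 2/8 = 25.0%, Northern Air 34/91 = 37.4% → Northern Air
Short-haul: SkyWest 39/71 = 54.9%, Northern Air 3/5 = 60.0% → Northern Air
Medium-haul: SkyWest 7/16 = 43.8%, Northern Air 10/20 = 50.0% → Northern Air
Overall: SkyWest 48/95 = 50.5%, Northern Air 47/116 = 40.5% → SkyWest
Northern Air wins each route group but SkyWest wins overall — the comparison reverses. Northern Air's flights skew toward long-haul, which has a lower base rate.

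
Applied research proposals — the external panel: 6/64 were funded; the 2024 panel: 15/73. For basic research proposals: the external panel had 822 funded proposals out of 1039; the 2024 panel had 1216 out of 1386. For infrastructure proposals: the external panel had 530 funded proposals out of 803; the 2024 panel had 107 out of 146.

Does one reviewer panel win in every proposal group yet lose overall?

Applied research: the external panel 6/64 = 9.4%, the 2024 panel 15/73 = 20.5% → the 2024 panel
Basic research: the external panel 822/1039 = 79.1%, the 2024 panel 1216/1386 = 87.7% → the 2024 panel
Infrastructure: the external panel 530/803 = 66.0%, the 2024 panel 107/146 = 73.3% → the 2024 panel
Overall: the external panel 1358/1906 = 71.2%, the 2024 panel 1338/1605 = 83.4% → the 2024 panel
The 2024 panel wins overall and in every proposal group — no reversal.

No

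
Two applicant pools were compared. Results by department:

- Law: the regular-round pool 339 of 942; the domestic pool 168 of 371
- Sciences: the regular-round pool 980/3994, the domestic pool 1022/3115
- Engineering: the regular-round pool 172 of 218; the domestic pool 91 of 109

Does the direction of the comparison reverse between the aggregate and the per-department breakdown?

Law: the regular-round pool 339/942 = 36.0%, the domestic pool 168/371 = 45.3% → the domestic pool
Sciences: the regular-round pool 980/3994 = 24.5%, the domestic pool 1022/3115 = 32.8% → the domestic pool
Engineering: the regular-round pool 172/218 = 78.9%, the domestic pool 91/109 = 83.5% → the domestic pool
Overall: the regular-round pool 1491/5154 = 28.9%, the domestic pool 1281/3595 = 35.6% → the domestic pool
The domestic pool wins overall and in every department group — no reversal.

No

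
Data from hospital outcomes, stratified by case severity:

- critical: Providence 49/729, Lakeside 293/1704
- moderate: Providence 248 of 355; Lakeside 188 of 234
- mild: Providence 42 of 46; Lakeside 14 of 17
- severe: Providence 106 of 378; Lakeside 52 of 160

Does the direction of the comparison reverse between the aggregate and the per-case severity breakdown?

No

Critical: Providence 49/729 = 6.7%, Lakeside 293/1704 = 17.2% → Lakeside
Moderate: Providence 248/355 = 69.9%, Lakeside 188/234 = 80.3% → Lakeside
Mild: Providence 42/46 = 91.3%, Lakeside 14/17 = 82.4% → Providence
Severe: Providence 106/378 = 28.0%, Lakeside 52/160 = 32.5% → Lakeside
Overall: Providence 445/1508 = 29.5%, Lakeside 547/2115 = 25.9% → Providence
Neither sweeps: Providence wins 1 of 4 groups, Lakeside wins 3. Providence wins overall but not every group — no Simpson reversal.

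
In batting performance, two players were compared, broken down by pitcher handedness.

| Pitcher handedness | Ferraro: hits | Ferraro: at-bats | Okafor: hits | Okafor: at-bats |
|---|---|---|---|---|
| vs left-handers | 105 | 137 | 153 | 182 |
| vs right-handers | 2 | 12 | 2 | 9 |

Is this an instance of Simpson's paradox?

Vs left-handers: Ferraro 105/137 = 76.6%, Okafor 153/182 = 84.1% → Okafor
Vs right-handers: Ferraro 2/12 = 16.7%, Okafor 2/9 = 22.2% → Okafor
Overall: Ferraro 107/149 = 71.8%, Okafor 155/191 = 81.2% → Okafor
Okafor wins overall and in every pitcher group — no reversal.

No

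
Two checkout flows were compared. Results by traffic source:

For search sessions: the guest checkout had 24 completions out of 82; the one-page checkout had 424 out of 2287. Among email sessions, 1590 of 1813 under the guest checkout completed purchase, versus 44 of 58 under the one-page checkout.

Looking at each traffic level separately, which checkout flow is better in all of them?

the guest checkout

Search: the guest checkout 24/82 = 29.3%, the one-page checkout 424/2287 = 18.5% → the guest checkout
Email: the guest checkout 1590/1813 = 87.7%, the one-page checkout 44/58 = 75.9% → the guest checkout
The guest checkout has the higher rate in both groups.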